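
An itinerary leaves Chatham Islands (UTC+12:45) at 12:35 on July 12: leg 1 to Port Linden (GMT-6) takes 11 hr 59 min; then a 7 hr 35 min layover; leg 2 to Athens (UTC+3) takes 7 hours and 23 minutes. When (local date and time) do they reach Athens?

05:47 on Jul 13

Convert departure to UTC: 12:35 − 12:45 = 23:50 UTC on Jul 11.
Add 11 hours and 59 minutes leg 1 → 11:49 UTC (Jul 12).
Add 7 hours and 35 minutes layover in Port Linden → 19:24 UTC.
Add 7 hours and 23 minutes leg 2 → 02:47 UTC (Jul 13).
Athens is UTC+3:00, so local arrival = 02:47 + 3:00 = 05:47 on Jul 13.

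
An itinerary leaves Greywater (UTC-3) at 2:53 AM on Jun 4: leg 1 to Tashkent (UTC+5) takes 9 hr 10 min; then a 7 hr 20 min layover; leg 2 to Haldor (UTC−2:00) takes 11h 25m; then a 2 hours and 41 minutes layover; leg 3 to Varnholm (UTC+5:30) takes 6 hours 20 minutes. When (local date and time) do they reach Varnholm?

12:19 AM on June 6

Convert departure to UTC: 2:53 AM + 3:00 = 5:53 AM UTC on Jun 4.
Add 9 hours and 10 minutes leg 1 → 3:03 PM UTC.
Add 7 hours 20 minutes layover in Tashkent → 10:23 PM UTC.
Add 11 hours and 25 minutes leg 2 → 9:48 AM UTC (Jun 5).
Add 2 hours and 41 minutes layover in Haldor → 12:29 PM UTC.
Add 6 hours and 20 minutes leg 3 → 6:49 PM UTC.
Varnholm is UTC+5:30, so local arrival = 6:49 PM + 5:30 = 12:19 AM on Jun 6.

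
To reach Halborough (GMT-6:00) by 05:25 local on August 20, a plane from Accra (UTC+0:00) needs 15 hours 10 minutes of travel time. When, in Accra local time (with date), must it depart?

Target arrival in UTC: 05:25 + 6:00 = 11:25 on Aug 20.
Subtract 15 hours and 10 minutes → departure 20:15 UTC on Aug 19.
Accra is UTC+0, so departure is 20:15 on Aug 19.

20:15 on Aug 19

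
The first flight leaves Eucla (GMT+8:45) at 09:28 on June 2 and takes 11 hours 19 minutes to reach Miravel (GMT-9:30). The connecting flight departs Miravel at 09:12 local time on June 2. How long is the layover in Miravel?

6 hours 40 minutes

Convert departure to UTC: 09:28 − 8:45 = 00:43 UTC on Jun 2.
Add 11 hours 19 minutes flight time → 12:02 UTC.
Miravel is UTC−9:30, so local arrival = 12:02 − 9:30 = 02:32 on Jun 2.
Layover = 09:12 − 02:32 = 6 hours 40 minutes.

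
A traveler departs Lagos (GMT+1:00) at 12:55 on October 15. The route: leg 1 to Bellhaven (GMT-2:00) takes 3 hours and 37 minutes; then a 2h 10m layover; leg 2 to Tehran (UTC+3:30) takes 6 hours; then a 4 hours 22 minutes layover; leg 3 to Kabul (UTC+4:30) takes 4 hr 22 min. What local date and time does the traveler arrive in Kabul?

Convert departure to UTC: 12:55 − 1:00 = 11:55 UTC on Oct 15.
Add 3 hours 37 minutes leg 1 → 15:32 UTC.
Add 2 hours and 10 minutes layover in Bellhaven → 17:42 UTC.
Add 6 hours leg 2 → 23:42 UTC.
Add 4 hours and 22 minutes layover in Tehran → 04:04 UTC (Oct 16).
Add 4 hours and 22 minutes leg 3 → 08:26 UTC.
Kabul is UTC+4:30, so local arrival = 08:26 + 4:30 = 12:56 on Oct 16.

12:56 on October 16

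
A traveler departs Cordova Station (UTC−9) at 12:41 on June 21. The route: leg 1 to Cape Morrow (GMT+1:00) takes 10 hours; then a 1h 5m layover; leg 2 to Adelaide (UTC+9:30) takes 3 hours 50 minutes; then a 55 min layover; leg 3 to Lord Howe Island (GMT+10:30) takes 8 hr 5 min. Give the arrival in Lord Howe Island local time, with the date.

Convert departure to UTC: 12:41 + 9:00 = 21:41 UTC on Jun 21.
Add 10 hours leg 1 → 07:41 UTC (Jun 22).
Add 1 hour and 5 minutes layover in Cape Morrow → 08:46 UTC.
Add 3 hours and 50 minutes leg 2 → 12:36 UTC.
Add 55 minutes layover in Adelaide → 13:31 UTC.
Add 8 hours 5 minutes leg 3 → 21:36 UTC.
Lord Howe Island is UTC+10:30, so local arrival = 21:36 + 10:30 = 08:06 on Jun 23.

08:06 on Jun 23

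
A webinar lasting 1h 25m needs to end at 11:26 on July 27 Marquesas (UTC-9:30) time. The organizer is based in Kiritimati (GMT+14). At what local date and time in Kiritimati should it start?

Target end time in UTC: 11:26 + 9:30 = 20:56 on Jul 27.
Subtract 1 hour 25 minutes → start 19:31 UTC on Jul 27.
Kiritimati is UTC+14:00: 19:31 + 14:00 = 09:31 on Jul 28.

09:31 on Jul 28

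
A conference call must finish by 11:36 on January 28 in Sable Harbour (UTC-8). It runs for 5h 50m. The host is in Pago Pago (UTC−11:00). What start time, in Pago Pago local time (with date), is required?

02:46 on January 28

Target end time in UTC: 11:36 + 8:00 = 19:36 on Jan 28.
Subtract 5 hours and 50 minutes → start 13:46 UTC on Jan 28.
Pago Pago is UTC−11:00: 13:46 − 11:00 = 02:46 on Jan 28.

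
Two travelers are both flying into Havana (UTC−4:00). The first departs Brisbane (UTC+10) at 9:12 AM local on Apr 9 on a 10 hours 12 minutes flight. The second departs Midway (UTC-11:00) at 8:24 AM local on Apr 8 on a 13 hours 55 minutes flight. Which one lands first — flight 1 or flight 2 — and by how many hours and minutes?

the second, by 5 minutes

Flight 1 in UTC: 9:12 AM − 10:00 = 11:12 PM on Apr 8.
+10 hours 12 minutes → arrive 9:24 AM UTC on Apr 9.
Flight 2 in UTC: 8:24 AM + 11:00 = 7:24 PM on Apr 8.
+13 hours 55 minutes → arrive 9:19 AM UTC on Apr 9.
Flight 2 lands earlier by 5 minutes.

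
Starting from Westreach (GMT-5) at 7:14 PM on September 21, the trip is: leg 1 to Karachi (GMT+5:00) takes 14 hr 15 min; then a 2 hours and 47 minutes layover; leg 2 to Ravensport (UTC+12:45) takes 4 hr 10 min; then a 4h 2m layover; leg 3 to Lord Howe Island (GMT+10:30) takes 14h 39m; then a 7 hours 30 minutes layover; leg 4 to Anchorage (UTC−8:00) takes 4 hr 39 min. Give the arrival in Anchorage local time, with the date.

Convert departure to UTC: 7:14 PM + 5:00 = 12:14 AM UTC on Sep 22.
Add 14 hours and 15 minutes leg 1 → 2:29 PM UTC.
Add 2 hours and 47 minutes layover in Karachi → 5:16 PM UTC.
Add 4 hours and 10 minutes leg 2 → 9:26 PM UTC.
Add 4 hours and 2 minutes layover in Ravensport → 1:28 AM UTC (Sep 23).
Add 14 hours and 39 minutes leg 3 → 4:07 PM UTC.
Add 7 hours 30 minutes layover in Lord Howe Island → 11:37 PM UTC.
Add 4 hours 39 minutes leg 4 → 4:16 AM UTC (Sep 24).
Anchorage is UTC−8:00, so local arrival = 4:16 AM − 8:00 = 8:16 PM on Sep 23.

8:16 PM on September 23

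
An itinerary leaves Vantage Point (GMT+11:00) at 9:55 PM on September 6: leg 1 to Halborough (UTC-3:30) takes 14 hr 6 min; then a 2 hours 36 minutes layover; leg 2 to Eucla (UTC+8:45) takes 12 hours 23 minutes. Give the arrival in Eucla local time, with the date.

Convert departure to UTC: 9:55 PM − 11:00 = 10:55 AM UTC on Sep 6.
Add 14 hours and 6 minutes leg 1 → 1:01 AM UTC (Sep 7).
Add 2 hours and 36 minutes layover in Halborough → 3:37 AM UTC.
Add 12 hours and 23 minutes leg 2 → 4:00 PM UTC.
Eucla is UTC+8:45, so local arrival = 4:00 PM + 8:45 = 12:45 AM on Sep 8.

12:45 AM on September 8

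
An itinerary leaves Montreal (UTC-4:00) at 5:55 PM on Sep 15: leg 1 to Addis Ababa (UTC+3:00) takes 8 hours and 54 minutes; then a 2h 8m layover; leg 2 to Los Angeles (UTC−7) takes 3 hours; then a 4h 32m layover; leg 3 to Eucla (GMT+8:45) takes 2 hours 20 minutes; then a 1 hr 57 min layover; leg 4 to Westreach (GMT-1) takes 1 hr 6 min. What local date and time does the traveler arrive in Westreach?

Convert departure to UTC: 5:55 PM + 4:00 = 9:55 PM UTC on Sep 15.
Add 8 hours 54 minutes leg 1 → 6:49 AM UTC (Sep 16).
Add 2 hours 8 minutes layover in Addis Ababa → 8:57 AM UTC.
Add 3 hours leg 2 → 11:57 AM UTC.
Add 4 hours and 32 minutes layover in Los Angeles → 4:29 PM UTC.
Add 2 hours and 20 minutes leg 3 → 6:49 PM UTC.
Add 1 hour 57 minutes layover in Eucla → 8:46 PM UTC.
Add 1 hour 6 minutes leg 4 → 9:52 PM UTC.
Westreach is UTC−1:00, so local arrival = 9:52 PM − 1:00 = 8:52 PM on Sep 16.

8:52 PM on Sep 16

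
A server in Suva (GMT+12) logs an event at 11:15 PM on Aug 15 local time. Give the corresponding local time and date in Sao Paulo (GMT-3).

8:15 AM on August 15

Sao Paulo is 15:00 behind Suva.
Shift by the zone difference: 11:15 PM − 15:00 = 8:15 AM on Aug 15 in Sao Paulo.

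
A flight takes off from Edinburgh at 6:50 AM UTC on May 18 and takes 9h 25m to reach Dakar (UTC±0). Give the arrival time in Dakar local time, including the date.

4:15 PM on May 18

Departure is given in UTC: 6:50 AM on May 18.
Add 9 hours and 25 minutes → 4:15 PM UTC.
Dakar is UTC+0, so local arrival is 4:15 PM on May 18.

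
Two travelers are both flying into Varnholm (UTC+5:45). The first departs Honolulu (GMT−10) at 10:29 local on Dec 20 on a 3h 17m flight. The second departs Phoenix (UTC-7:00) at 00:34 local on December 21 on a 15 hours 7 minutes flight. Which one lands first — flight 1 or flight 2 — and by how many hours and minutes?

the first, by 22 hours 55 minutes

Flight 1 in UTC: 10:29 + 10:00 = 20:29 on Dec 20.
+3 hours 17 minutes → arrive 23:46 UTC on Dec 20.
Flight 2 in UTC: 00:34 + 7:00 = 07:34 on Dec 21.
+15 hours and 7 minutes → arrive 22:41 UTC on Dec 21.
Flight 1 lands earlier by 22 hours 55 minutes.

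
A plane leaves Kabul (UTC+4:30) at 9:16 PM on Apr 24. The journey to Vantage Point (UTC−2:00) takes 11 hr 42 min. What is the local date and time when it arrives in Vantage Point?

Convert departure to UTC: 9:16 PM − 4:30 = 4:46 PM UTC on Apr 24.
Add 11 hours and 42 minutes travel time → 4:28 AM UTC (Apr 25).
Vantage Point is UTC−2:00, so local arrival = 4:28 AM − 2:00 = 2:28 AM on Apr 25.

2:28 AM on April 25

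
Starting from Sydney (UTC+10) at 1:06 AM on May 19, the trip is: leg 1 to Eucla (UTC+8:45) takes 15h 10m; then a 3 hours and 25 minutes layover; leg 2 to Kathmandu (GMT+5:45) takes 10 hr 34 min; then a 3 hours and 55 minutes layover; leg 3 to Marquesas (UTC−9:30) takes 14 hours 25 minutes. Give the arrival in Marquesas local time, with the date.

Convert departure to UTC: 1:06 AM − 10:00 = 3:06 PM UTC on May 18.
Add 15 hours 10 minutes leg 1 → 6:16 AM UTC (May 19).
Add 3 hours 25 minutes layover in Eucla → 9:41 AM UTC.
Add 10 hours 34 minutes leg 2 → 8:15 PM UTC.
Add 3 hours 55 minutes layover in Kathmandu → 12:10 AM UTC (May 20).
Add 14 hours 25 minutes leg 3 → 2:35 PM UTC.
Marquesas is UTC−9:30, so local arrival = 2:35 PM − 9:30 = 5:05 AM on May 20.

5:05 AM on May 20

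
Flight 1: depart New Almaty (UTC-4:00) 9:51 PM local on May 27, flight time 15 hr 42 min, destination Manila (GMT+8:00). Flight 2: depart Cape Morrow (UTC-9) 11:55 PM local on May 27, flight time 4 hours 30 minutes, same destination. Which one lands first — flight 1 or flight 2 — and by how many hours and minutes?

the second, by 4 hours 8 minutes

Flight 1 in UTC: 9:51 PM + 4:00 = 1:51 AM on May 28.
+15 hours 42 minutes → arrive 5:33 PM UTC on May 28.
Flight 2 in UTC: 11:55 PM + 9:00 = 8:55 AM on May 28.
+4 hours and 30 minutes → arrive 1:25 PM UTC on May 28.
Flight 2 lands earlier by 4 hours 8 minutes.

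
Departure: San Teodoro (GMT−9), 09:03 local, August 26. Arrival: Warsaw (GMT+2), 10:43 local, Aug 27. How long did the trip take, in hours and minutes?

Departure in UTC: 09:03 + 9:00 = 18:03 on Aug 26.
Arrival in UTC: 10:43 − 2:00 = 08:43 on Aug 27.
Elapsed = 08:43 − 18:03 (+1 day) = 14 hours 40 minutes.

14 hours 40 minutes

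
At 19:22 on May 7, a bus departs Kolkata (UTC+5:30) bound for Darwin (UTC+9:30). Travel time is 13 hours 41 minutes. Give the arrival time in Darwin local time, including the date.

Darwin is 4:00 ahead of Kolkata.
After 13 hours 41 minutes it is 09:03 (May 8) in Kolkata.
Shift by the zone difference: 09:03 + 4:00 = 13:03 on May 8 in Darwin.

13:03 on May 8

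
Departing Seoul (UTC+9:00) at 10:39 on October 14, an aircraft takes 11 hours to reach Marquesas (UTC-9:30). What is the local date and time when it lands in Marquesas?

03:09 on Oct 14

Convert departure to UTC: 10:39 − 9:00 = 01:39 UTC on Oct 14.
Add 11 hours travel time → 12:39 UTC.
Marquesas is UTC−9:30, so local arrival = 12:39 − 9:30 = 03:09 on Oct 14.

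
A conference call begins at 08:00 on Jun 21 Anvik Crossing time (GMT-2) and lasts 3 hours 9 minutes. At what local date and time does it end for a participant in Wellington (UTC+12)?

01:09 on June 22

Convert start to UTC: 08:00 + 2:00 = 10:00 UTC on Jun 21.
Add 3 hours and 9 minutes duration → 13:09 UTC.
Wellington is UTC+12:00, so local end time = 13:09 + 12:00 = 01:09 on Jun 22.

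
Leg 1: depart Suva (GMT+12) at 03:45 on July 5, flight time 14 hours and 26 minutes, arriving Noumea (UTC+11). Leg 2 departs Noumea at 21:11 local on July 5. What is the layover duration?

Convert departure to UTC: 03:45 − 12:00 = 15:45 UTC on Jul 4.
Add 14 hours 26 minutes flight time → 06:11 UTC (Jul 5).
Noumea is UTC+11:00, so local arrival = 06:11 + 11:00 = 17:11 on Jul 5.
Layover = 21:11 − 17:11 = 4 hours.

4 hours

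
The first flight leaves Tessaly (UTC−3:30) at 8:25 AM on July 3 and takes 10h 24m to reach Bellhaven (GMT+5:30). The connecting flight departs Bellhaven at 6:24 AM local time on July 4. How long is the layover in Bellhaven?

2 hours 35 minutes

Convert departure to UTC: 8:25 AM + 3:30 = 11:55 AM UTC on Jul 3.
Add 10 hours and 24 minutes flight time → 10:19 PM UTC.
Bellhaven is UTC+5:30, so local arrival = 10:19 PM + 5:30 = 3:49 AM on Jul 4.
Layover = 6:24 AM − 3:49 AM = 2 hours 35 minutes.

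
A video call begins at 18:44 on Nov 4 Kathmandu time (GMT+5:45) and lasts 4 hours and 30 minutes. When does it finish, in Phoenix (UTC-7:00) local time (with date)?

Convert start to UTC: 18:44 − 5:45 = 12:59 UTC on Nov 4.
Add 4 hours and 30 minutes duration → 17:29 UTC.
Phoenix is UTC−7:00, so local end time = 17:29 − 7:00 = 10:29 on Nov 4.

10:29 on November 4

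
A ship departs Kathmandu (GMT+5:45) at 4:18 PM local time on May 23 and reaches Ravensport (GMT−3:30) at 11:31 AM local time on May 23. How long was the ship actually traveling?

4 hours 28 minutes

Departure in UTC: 4:18 PM − 5:45 = 10:33 AM on May 23.
Arrival in UTC: 11:31 AM + 3:30 = 3:01 PM on May 23.
Elapsed = 3:01 PM − 10:33 AM = 4 hours 28 minutes.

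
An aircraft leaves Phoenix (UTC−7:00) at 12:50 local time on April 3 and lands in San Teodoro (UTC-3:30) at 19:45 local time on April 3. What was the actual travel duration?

San Teodoro is 3:30 ahead of Phoenix.
Clock-face elapsed time (ignoring zones) is 6 hours 55 minutes.
Actual elapsed = 6 hours 55 minutes − 3:30 = 3 hours 25 minutes.

3 hours 25 minutes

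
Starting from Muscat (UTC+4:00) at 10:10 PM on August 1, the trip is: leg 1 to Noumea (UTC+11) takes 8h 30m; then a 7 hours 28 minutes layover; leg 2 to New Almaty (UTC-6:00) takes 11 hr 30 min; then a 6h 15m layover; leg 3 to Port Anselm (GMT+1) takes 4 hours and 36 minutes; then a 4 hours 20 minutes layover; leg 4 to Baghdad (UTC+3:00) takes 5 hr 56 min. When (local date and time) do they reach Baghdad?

9:45 PM on August 3

Convert departure to UTC: 10:10 PM − 4:00 = 6:10 PM UTC on Aug 1.
Add 8 hours and 30 minutes leg 1 → 2:40 AM UTC (Aug 2).
Add 7 hours and 28 minutes layover in Noumea → 10:08 AM UTC.
Add 11 hours 30 minutes leg 2 → 9:38 PM UTC.
Add 6 hours 15 minutes layover in New Almaty → 3:53 AM UTC (Aug 3).
Add 4 hours and 36 minutes leg 3 → 8:29 AM UTC.
Add 4 hours 20 minutes layover in Port Anselm → 12:49 PM UTC.
Add 5 hours 56 minutes leg 4 → 6:45 PM UTC.
Baghdad is UTC+3:00, so local arrival = 6:45 PM + 3:00 = 9:45 PM on Aug 3.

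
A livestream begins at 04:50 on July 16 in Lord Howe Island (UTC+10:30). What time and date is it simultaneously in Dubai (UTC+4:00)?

In UTC: 04:50 − 10:30 = 18:20 on Jul 15.
Dubai is UTC+4:00: 18:20 + 4:00 = 22:20 on Jul 15.

22:20 on July 15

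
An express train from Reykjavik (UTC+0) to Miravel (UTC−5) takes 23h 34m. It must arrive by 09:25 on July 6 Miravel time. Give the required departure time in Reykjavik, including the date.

Target arrival in UTC: 09:25 + 5:00 = 14:25 on Jul 6.
Subtract 23 hours and 34 minutes → departure 14:51 UTC on Jul 5.
Reykjavik is UTC+0, so departure is 14:51 on Jul 5.

14:51 on July 5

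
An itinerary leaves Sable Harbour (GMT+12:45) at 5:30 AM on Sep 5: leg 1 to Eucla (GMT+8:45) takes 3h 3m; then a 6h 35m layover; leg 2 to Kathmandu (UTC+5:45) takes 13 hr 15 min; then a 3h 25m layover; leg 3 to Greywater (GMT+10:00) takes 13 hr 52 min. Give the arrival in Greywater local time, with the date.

6:55 PM on September 6

Convert departure to UTC: 5:30 AM − 12:45 = 4:45 PM UTC on Sep 4.
Add 3 hours 3 minutes leg 1 → 7:48 PM UTC.
Add 6 hours 35 minutes layover in Eucla → 2:23 AM UTC (Sep 5).
Add 13 hours and 15 minutes leg 2 → 3:38 PM UTC.
Add 3 hours 25 minutes layover in Kathmandu → 7:03 PM UTC.
Add 13 hours 52 minutes leg 3 → 8:55 AM UTC (Sep 6).
Greywater is UTC+10:00, so local arrival = 8:55 AM + 10:00 = 6:55 PM on Sep 6.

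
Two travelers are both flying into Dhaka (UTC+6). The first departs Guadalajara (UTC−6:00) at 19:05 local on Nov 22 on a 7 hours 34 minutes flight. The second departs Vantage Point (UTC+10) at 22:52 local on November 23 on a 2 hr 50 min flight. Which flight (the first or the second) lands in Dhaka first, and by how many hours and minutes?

the first, by 7 hours 3 minutes

Flight 1 in UTC: 19:05 + 6:00 = 01:05 on Nov 23.
+7 hours 34 minutes → arrive 08:39 UTC on Nov 23.
Flight 2 in UTC: 22:52 − 10:00 = 12:52 on Nov 23.
+2 hours 50 minutes → arrive 15:42 UTC on Nov 23.
Flight 1 lands earlier by 7 hours 3 minutes.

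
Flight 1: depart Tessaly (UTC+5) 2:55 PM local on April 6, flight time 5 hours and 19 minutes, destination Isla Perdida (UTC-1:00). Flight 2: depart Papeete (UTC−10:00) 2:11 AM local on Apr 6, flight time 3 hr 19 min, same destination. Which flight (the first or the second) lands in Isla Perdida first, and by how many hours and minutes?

Flight 1 in UTC: 2:55 PM − 5:00 = 9:55 AM on Apr 6.
+5 hours 19 minutes → arrive 3:14 PM UTC on Apr 6.
Flight 2 in UTC: 2:11 AM + 10:00 = 12:11 PM on Apr 6.
+3 hours and 19 minutes → arrive 3:30 PM UTC on Apr 6.
Flight 1 lands earlier by 16 minutes.

the first, by 16 minutes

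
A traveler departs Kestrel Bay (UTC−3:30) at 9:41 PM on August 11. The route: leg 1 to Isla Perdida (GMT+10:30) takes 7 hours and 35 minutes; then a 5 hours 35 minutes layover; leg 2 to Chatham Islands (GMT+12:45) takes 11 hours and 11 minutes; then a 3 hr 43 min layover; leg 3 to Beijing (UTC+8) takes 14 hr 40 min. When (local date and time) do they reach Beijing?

3:55 AM on August 14

Convert departure to UTC: 9:41 PM + 3:30 = 1:11 AM UTC on Aug 12.
Add 7 hours and 35 minutes leg 1 → 8:46 AM UTC.
Add 5 hours 35 minutes layover in Isla Perdida → 2:21 PM UTC.
Add 11 hours and 11 minutes leg 2 → 1:32 AM UTC (Aug 13).
Add 3 hours 43 minutes layover in Chatham Islands → 5:15 AM UTC.
Add 14 hours and 40 minutes leg 3 → 7:55 PM UTC.
Beijing is UTC+8:00, so local arrival = 7:55 PM + 8:00 = 3:55 AM on Aug 14.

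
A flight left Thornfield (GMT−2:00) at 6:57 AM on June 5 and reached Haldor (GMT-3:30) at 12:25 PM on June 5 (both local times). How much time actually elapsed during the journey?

6 hours 58 minutes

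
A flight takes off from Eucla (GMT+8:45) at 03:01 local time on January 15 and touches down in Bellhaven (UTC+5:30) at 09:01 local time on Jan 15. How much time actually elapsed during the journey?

Departure in UTC: 03:01 − 8:45 = 18:16 on Jan 14.
Arrival in UTC: 09:01 − 5:30 = 03:31 on Jan 15.
Elapsed = 03:31 − 18:16 (+1 day) = 9 hours 15 minutes.

9 hours 15 minutes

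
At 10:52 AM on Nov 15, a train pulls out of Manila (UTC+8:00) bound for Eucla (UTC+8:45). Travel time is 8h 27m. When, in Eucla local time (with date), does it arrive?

Eucla is 0:45 ahead of Manila.
After 8 hours and 27 minutes it is 7:19 PM in Manila.
Shift by the zone difference: 7:19 PM + 0:45 = 8:04 PM on Nov 15 in Eucla.

8:04 PM on Nov 15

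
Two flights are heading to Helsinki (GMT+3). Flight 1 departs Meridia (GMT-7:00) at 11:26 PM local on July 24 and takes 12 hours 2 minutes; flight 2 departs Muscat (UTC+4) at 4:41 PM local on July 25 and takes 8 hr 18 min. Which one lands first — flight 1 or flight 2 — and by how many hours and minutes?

the first, by 2 hours 31 minutes

Flight 1 in UTC: 11:26 PM + 7:00 = 6:26 AM on Jul 25.
+12 hours and 2 minutes → arrive 6:28 PM UTC on Jul 25.
Flight 2 in UTC: 4:41 PM − 4:00 = 12:41 PM on Jul 25.
+8 hours 18 minutes → arrive 8:59 PM UTC on Jul 25.
Flight 1 lands earlier by 2 hours 31 minutes.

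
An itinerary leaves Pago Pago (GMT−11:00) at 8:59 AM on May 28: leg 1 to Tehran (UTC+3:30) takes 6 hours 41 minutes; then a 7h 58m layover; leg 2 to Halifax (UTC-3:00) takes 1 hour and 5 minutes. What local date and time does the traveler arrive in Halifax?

8:43 AM on May 29

Convert departure to UTC: 8:59 AM + 11:00 = 7:59 PM UTC on May 28.
Add 6 hours 41 minutes leg 1 → 2:40 AM UTC (May 29).
Add 7 hours 58 minutes layover in Tehran → 10:38 AM UTC.
Add 1 hour and 5 minutes leg 2 → 11:43 AM UTC.
Halifax is UTC−3:00, so local arrival = 11:43 AM − 3:00 = 8:43 AM on May 29.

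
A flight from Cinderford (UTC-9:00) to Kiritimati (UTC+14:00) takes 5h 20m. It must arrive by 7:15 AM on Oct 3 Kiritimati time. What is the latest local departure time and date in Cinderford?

Target arrival in UTC: 7:15 AM − 14:00 = 5:15 PM on Oct 2.
Subtract 5 hours 20 minutes → departure 11:55 AM UTC on Oct 2.
Cinderford is UTC−9:00: 11:55 AM − 9:00 = 2:55 AM on Oct 2.

2:55 AM on October 2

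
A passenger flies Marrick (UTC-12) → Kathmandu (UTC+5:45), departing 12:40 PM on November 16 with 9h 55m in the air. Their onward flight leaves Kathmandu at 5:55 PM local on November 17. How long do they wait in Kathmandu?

1 hour 35 minutes

Convert departure to UTC: 12:40 PM + 12:00 = 12:40 AM UTC on Nov 17.
Add 9 hours 55 minutes flight time → 10:35 AM UTC.
Kathmandu is UTC+5:45, so local arrival = 10:35 AM + 5:45 = 4:20 PM on Nov 17.
Layover = 5:55 PM − 4:20 PM = 1 hour 35 minutes.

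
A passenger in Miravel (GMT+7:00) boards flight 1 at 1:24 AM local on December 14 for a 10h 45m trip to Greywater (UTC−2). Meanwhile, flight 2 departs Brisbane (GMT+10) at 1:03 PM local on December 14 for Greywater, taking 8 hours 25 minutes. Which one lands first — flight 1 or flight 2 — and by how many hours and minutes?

Flight 1 in UTC: 1:24 AM − 7:00 = 6:24 PM on Dec 13.
+10 hours and 45 minutes → arrive 5:09 AM UTC on Dec 14.
Flight 2 in UTC: 1:03 PM − 10:00 = 3:03 AM on Dec 14.
+8 hours 25 minutes → arrive 11:28 AM UTC on Dec 14.
Flight 1 lands earlier by 6 hours 19 minutes.

the first, by 6 hours 19 minutes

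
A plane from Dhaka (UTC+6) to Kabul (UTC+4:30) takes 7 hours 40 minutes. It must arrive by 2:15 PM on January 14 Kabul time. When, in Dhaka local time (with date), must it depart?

Target arrival in UTC: 2:15 PM − 4:30 = 9:45 AM on Jan 14.
Subtract 7 hours and 40 minutes → departure 2:05 AM UTC on Jan 14.
Dhaka is UTC+6:00: 2:05 AM + 6:00 = 8:05 AM on Jan 14.

8:05 AM on January 14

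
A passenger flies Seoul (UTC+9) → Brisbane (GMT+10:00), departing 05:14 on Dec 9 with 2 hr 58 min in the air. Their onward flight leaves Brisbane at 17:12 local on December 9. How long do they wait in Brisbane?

8 hours

Convert departure to UTC: 05:14 − 9:00 = 20:14 UTC on Dec 8.
Add 2 hours 58 minutes flight time → 23:12 UTC.
Brisbane is UTC+10:00, so local arrival = 23:12 + 10:00 = 09:12 on Dec 9.
Layover = 17:12 − 09:12 = 8 hours.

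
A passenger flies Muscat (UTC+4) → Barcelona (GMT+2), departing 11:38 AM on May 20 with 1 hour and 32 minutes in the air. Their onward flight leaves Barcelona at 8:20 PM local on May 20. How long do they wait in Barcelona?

9 hours 10 minutes

Convert departure to UTC: 11:38 AM − 4:00 = 7:38 AM UTC on May 20.
Add 1 hour and 32 minutes flight time → 9:10 AM UTC.
Barcelona is UTC+2:00, so local arrival = 9:10 AM + 2:00 = 11:10 AM on May 20.
Layover = 8:20 PM − 11:10 AM = 9 hours 10 minutes.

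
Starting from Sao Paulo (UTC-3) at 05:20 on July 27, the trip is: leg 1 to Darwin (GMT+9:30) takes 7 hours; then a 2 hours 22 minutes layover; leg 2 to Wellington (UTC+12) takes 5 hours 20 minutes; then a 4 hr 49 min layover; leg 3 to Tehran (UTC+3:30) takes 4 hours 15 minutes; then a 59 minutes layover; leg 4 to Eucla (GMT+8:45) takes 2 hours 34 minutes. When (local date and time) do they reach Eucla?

20:24 on July 28

Convert departure to UTC: 05:20 + 3:00 = 08:20 UTC on Jul 27.
Add 7 hours leg 1 → 15:20 UTC.
Add 2 hours and 22 minutes layover in Darwin → 17:42 UTC.
Add 5 hours and 20 minutes leg 2 → 23:02 UTC.
Add 4 hours and 49 minutes layover in Wellington → 03:51 UTC (Jul 28).
Add 4 hours and 15 minutes leg 3 → 08:06 UTC.
Add 59 minutes layover in Tehran → 09:05 UTC.
Add 2 hours and 34 minutes leg 4 → 11:39 UTC.
Eucla is UTC+8:45, so local arrival = 11:39 + 8:45 = 20:24 on Jul 28.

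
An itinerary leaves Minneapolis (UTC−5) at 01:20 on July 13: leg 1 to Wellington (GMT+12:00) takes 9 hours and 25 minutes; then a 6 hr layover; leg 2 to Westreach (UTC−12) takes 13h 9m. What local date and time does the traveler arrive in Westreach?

Convert departure to UTC: 01:20 + 5:00 = 06:20 UTC on Jul 13.
Add 9 hours and 25 minutes leg 1 → 15:45 UTC.
Add 6 hours layover in Wellington → 21:45 UTC.
Add 13 hours 9 minutes leg 2 → 10:54 UTC (Jul 14).
Westreach is UTC−12:00, so local arrival = 10:54 − 12:00 = 22:54 on Jul 13.

22:54 on Jul 13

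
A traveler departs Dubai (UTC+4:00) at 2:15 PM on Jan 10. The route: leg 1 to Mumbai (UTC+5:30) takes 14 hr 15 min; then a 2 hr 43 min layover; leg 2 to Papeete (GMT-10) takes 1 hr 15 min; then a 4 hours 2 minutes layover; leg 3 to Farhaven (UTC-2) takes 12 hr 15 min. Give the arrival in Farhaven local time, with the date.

Convert departure to UTC: 2:15 PM − 4:00 = 10:15 AM UTC on Jan 10.
Add 14 hours and 15 minutes leg 1 → 12:30 AM UTC (Jan 11).
Add 2 hours 43 minutes layover in Mumbai → 3:13 AM UTC.
Add 1 hour 15 minutes leg 2 → 4:28 AM UTC.
Add 4 hours and 2 minutes layover in Papeete → 8:30 AM UTC.
Add 12 hours 15 minutes leg 3 → 8:45 PM UTC.
Farhaven is UTC−2:00, so local arrival = 8:45 PM − 2:00 = 6:45 PM on Jan 11.

6:45 PM on January 11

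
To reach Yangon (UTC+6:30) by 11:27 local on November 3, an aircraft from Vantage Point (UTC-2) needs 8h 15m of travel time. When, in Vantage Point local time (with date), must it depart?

Target arrival in UTC: 11:27 − 6:30 = 04:57 on Nov 3.
Subtract 8 hours 15 minutes → departure 20:42 UTC on Nov 2.
Vantage Point is UTC−2:00: 20:42 − 2:00 = 18:42 on Nov 2.

18:42 on November 2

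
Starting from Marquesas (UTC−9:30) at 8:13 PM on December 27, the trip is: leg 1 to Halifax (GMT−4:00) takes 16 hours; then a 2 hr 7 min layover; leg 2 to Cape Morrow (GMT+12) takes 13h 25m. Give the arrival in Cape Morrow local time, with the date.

1:15 AM on December 30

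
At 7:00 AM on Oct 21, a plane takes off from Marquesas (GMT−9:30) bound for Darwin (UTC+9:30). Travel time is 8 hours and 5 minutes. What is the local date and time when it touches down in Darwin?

10:05 AM on October 22

Convert departure to UTC: 7:00 AM + 9:30 = 4:30 PM UTC on Oct 21.
Add 8 hours and 5 minutes travel time → 12:35 AM UTC (Oct 22).
Darwin is UTC+9:30, so local arrival = 12:35 AM + 9:30 = 10:05 AM on Oct 22.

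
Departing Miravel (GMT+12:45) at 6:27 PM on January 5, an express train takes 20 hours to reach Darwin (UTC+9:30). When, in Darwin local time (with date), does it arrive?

11:12 AM on January 6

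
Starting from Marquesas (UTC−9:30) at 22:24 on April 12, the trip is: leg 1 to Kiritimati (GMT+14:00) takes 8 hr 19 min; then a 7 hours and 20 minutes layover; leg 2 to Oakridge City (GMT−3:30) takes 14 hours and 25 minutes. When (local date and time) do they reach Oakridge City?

Convert departure to UTC: 22:24 + 9:30 = 07:54 UTC on Apr 13.
Add 8 hours 19 minutes leg 1 → 16:13 UTC.
Add 7 hours 20 minutes layover in Kiritimati → 23:33 UTC.
Add 14 hours and 25 minutes leg 2 → 13:58 UTC (Apr 14).
Oakridge City is UTC−3:30, so local arrival = 13:58 − 3:30 = 10:28 on Apr 14.

10:28 on April 14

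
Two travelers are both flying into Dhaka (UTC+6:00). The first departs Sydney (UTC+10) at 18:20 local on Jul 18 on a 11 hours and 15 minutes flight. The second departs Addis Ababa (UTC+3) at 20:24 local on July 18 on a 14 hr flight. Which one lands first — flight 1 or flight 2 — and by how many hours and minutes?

the first, by 11 hours 49 minutes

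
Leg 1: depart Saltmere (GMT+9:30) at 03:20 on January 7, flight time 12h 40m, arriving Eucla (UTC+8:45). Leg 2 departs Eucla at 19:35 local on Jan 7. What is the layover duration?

Convert departure to UTC: 03:20 − 9:30 = 17:50 UTC on Jan 6.
Add 12 hours and 40 minutes flight time → 06:30 UTC (Jan 7).
Eucla is UTC+8:45, so local arrival = 06:30 + 8:45 = 15:15 on Jan 7.
Layover = 19:35 − 15:15 = 4 hours 20 minutes.

4 hours 20 minutes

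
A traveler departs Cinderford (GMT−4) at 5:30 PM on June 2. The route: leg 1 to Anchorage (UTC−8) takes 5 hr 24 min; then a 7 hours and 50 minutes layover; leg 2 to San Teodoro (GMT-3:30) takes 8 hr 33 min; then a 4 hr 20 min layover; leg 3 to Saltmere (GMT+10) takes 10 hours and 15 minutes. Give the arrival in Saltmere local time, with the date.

7:52 PM on June 4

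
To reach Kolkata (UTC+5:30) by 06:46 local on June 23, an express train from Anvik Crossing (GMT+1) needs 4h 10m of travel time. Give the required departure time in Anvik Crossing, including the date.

22:06 on June 22

Target arrival in UTC: 06:46 − 5:30 = 01:16 on Jun 23.
Subtract 4 hours and 10 minutes → departure 21:06 UTC on Jun 22.
Anvik Crossing is UTC+1:00: 21:06 + 1:00 = 22:06 on Jun 22.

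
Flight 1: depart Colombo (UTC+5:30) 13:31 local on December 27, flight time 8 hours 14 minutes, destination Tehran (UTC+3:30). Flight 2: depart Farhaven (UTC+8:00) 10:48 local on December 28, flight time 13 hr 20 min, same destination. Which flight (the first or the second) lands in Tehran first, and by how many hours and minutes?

the first, by 23 hours 53 minutes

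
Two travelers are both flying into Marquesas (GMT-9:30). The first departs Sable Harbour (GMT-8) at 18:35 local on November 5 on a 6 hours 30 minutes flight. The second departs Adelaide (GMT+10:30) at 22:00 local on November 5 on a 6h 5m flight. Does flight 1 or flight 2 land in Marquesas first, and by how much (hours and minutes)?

the second, by 15 hours 30 minutes

Flight 1 in UTC: 18:35 + 8:00 = 02:35 on Nov 6.
+6 hours and 30 minutes → arrive 09:05 UTC on Nov 6.
Flight 2 in UTC: 22:00 − 10:30 = 11:30 on Nov 5.
+6 hours and 5 minutes → arrive 17:35 UTC on Nov 5.
Flight 2 lands earlier by 15 hours 30 minutes.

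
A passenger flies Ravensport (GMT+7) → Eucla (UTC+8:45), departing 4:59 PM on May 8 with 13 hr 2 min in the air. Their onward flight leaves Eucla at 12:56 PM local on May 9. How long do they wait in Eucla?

Convert departure to UTC: 4:59 PM − 7:00 = 9:59 AM UTC on May 8.
Add 13 hours 2 minutes flight time → 11:01 PM UTC.
Eucla is UTC+8:45, so local arrival = 11:01 PM + 8:45 = 7:46 AM on May 9.
Layover = 12:56 PM − 7:46 AM = 5 hours 10 minutes.

5 hours 10 minutes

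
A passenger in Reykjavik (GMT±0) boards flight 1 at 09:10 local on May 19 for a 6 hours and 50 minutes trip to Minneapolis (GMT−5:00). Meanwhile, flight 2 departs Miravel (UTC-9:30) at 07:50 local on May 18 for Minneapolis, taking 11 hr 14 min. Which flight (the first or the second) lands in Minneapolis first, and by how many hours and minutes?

the second, by 11 hours 26 minutes

Flight 1 departs at 09:10 UTC (May 19).
+6 hours 50 minutes → arrive 16:00 UTC on May 19.
Flight 2 in UTC: 07:50 + 9:30 = 17:20 on May 18.
+11 hours and 14 minutes → arrive 04:34 UTC on May 19.
Flight 2 lands earlier by 11 hours 26 minutes.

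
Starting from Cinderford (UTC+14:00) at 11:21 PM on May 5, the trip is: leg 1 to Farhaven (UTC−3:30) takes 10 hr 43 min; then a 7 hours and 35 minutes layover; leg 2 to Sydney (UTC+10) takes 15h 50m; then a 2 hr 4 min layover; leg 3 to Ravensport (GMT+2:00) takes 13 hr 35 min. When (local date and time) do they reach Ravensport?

Convert departure to UTC: 11:21 PM − 14:00 = 9:21 AM UTC on May 5.
Add 10 hours and 43 minutes leg 1 → 8:04 PM UTC.
Add 7 hours 35 minutes layover in Farhaven → 3:39 AM UTC (May 6).
Add 15 hours 50 minutes leg 2 → 7:29 PM UTC.
Add 2 hours 4 minutes layover in Sydney → 9:33 PM UTC.
Add 13 hours 35 minutes leg 3 → 11:08 AM UTC (May 7).
Ravensport is UTC+2:00, so local arrival = 11:08 AM + 2:00 = 1:08 PM on May 7.

1:08 PM on May 7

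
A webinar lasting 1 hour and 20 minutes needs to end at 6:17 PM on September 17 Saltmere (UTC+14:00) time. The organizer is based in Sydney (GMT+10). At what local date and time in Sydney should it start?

Target end time in UTC: 6:17 PM − 14:00 = 4:17 AM on Sep 17.
Subtract 1 hour and 20 minutes → start 2:57 AM UTC on Sep 17.
Sydney is UTC+10:00: 2:57 AM + 10:00 = 12:57 PM on Sep 17.

12:57 PM on Sep 17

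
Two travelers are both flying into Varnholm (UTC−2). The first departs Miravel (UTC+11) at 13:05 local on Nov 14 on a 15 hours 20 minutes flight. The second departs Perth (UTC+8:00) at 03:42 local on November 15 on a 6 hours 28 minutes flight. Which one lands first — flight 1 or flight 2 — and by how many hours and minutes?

the first, by 8 hours 45 minutes

Flight 1 in UTC: 13:05 − 11:00 = 02:05 on Nov 14.
+15 hours 20 minutes → arrive 17:25 UTC on Nov 14.
Flight 2 in UTC: 03:42 − 8:00 = 19:42 on Nov 14.
+6 hours and 28 minutes → arrive 02:10 UTC on Nov 15.
Flight 1 lands earlier by 8 hours 45 minutes.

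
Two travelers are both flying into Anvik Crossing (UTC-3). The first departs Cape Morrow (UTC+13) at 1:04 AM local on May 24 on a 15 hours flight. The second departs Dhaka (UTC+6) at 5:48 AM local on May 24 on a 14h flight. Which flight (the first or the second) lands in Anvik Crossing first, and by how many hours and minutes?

Flight 1 in UTC: 1:04 AM − 13:00 = 12:04 PM on May 23.
+15 hours → arrive 3:04 AM UTC on May 24.
Flight 2 in UTC: 5:48 AM − 6:00 = 11:48 PM on May 23.
+14 hours → arrive 1:48 PM UTC on May 24.
Flight 1 lands earlier by 10 hours 44 minutes.

the first, by 10 hours 44 minutes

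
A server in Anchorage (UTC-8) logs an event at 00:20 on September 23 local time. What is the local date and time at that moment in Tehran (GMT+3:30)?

11:50 on September 23

In UTC: 00:20 + 8:00 = 08:20 on Sep 23.
Tehran is UTC+3:30: 08:20 + 3:30 = 11:50 on Sep 23.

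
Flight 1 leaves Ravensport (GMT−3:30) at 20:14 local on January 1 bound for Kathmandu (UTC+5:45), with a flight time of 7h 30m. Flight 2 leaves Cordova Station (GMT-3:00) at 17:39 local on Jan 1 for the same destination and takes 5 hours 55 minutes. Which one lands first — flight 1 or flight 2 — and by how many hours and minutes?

Flight 1 in UTC: 20:14 + 3:30 = 23:44 on Jan 1.
+7 hours and 30 minutes → arrive 07:14 UTC on Jan 2.
Flight 2 in UTC: 17:39 + 3:00 = 20:39 on Jan 1.
+5 hours and 55 minutes → arrive 02:34 UTC on Jan 2.
Flight 2 lands earlier by 4 hours 40 minutes.

the second, by 4 hours 40 minutes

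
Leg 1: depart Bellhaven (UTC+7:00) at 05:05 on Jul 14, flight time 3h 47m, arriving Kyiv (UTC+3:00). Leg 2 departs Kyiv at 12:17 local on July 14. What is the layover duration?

Convert departure to UTC: 05:05 − 7:00 = 22:05 UTC on Jul 13.
Add 3 hours 47 minutes flight time → 01:52 UTC (Jul 14).
Kyiv is UTC+3:00, so local arrival = 01:52 + 3:00 = 04:52 on Jul 14.
Layover = 12:17 − 04:52 = 7 hours 25 minutes.

7 hours 25 minutes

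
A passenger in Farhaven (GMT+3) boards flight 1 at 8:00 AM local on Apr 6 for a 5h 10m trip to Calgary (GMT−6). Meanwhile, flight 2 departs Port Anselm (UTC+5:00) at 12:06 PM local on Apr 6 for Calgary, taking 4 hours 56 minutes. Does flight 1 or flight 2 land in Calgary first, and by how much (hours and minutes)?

the first, by 1 hour 52 minutes

Flight 1 in UTC: 8:00 AM − 3:00 = 5:00 AM on Apr 6.
+5 hours 10 minutes → arrive 10:10 AM UTC on Apr 6.
Flight 2 in UTC: 12:06 PM − 5:00 = 7:06 AM on Apr 6.
+4 hours and 56 minutes → arrive 12:02 PM UTC on Apr 6.
Flight 1 lands earlier by 1 hour 52 minutes.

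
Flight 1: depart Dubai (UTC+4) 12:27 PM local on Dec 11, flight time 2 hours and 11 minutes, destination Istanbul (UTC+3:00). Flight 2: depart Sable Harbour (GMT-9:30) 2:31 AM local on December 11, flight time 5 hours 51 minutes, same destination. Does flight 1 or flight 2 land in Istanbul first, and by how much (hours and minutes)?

Flight 1 in UTC: 12:27 PM − 4:00 = 8:27 AM on Dec 11.
+2 hours 11 minutes → arrive 10:38 AM UTC on Dec 11.
Flight 2 in UTC: 2:31 AM + 9:30 = 12:01 PM on Dec 11.
+5 hours and 51 minutes → arrive 5:52 PM UTC on Dec 11.
Flight 1 lands earlier by 7 hours 14 minutes.

the first, by 7 hours 14 minutes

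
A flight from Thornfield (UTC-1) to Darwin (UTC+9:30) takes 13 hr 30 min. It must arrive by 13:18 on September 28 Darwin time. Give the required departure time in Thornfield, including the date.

Target arrival in UTC: 13:18 − 9:30 = 03:48 on Sep 28.
Subtract 13 hours and 30 minutes → departure 14:18 UTC on Sep 27.
Thornfield is UTC−1:00: 14:18 − 1:00 = 13:18 on Sep 27.

13:18 on Sep 27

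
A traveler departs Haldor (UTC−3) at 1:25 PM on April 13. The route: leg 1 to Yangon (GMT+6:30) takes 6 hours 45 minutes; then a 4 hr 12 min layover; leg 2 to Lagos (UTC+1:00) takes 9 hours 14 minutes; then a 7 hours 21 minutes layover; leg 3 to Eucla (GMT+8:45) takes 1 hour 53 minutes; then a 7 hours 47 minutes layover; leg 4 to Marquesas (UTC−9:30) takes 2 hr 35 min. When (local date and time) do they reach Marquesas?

10:42 PM on April 14

Convert departure to UTC: 1:25 PM + 3:00 = 4:25 PM UTC on Apr 13.
Add 6 hours 45 minutes leg 1 → 11:10 PM UTC.
Add 4 hours 12 minutes layover in Yangon → 3:22 AM UTC (Apr 14).
Add 9 hours 14 minutes leg 2 → 12:36 PM UTC.
Add 7 hours and 21 minutes layover in Lagos → 7:57 PM UTC.
Add 1 hour and 53 minutes leg 3 → 9:50 PM UTC.
Add 7 hours 47 minutes layover in Eucla → 5:37 AM UTC (Apr 15).
Add 2 hours and 35 minutes leg 4 → 8:12 AM UTC.
Marquesas is UTC−9:30, so local arrival = 8:12 AM − 9:30 = 10:42 PM on Apr 14.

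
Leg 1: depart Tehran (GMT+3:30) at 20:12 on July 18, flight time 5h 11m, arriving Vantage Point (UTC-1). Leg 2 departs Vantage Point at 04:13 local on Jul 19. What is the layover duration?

Convert departure to UTC: 20:12 − 3:30 = 16:42 UTC on Jul 18.
Add 5 hours and 11 minutes flight time → 21:53 UTC.
Vantage Point is UTC−1:00, so local arrival = 21:53 − 1:00 = 20:53 on Jul 18.
Layover = 04:13 − 20:53 (+1 day) = 7 hours 20 minutes.

7 hours 20 minutes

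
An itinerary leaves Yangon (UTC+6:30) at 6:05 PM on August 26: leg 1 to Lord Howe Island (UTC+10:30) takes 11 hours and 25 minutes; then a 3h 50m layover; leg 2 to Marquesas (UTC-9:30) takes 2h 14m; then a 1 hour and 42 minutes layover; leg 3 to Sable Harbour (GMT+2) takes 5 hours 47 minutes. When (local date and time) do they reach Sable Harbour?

Convert departure to UTC: 6:05 PM − 6:30 = 11:35 AM UTC on Aug 26.
Add 11 hours and 25 minutes leg 1 → 11:00 PM UTC.
Add 3 hours 50 minutes layover in Lord Howe Island → 2:50 AM UTC (Aug 27).
Add 2 hours 14 minutes leg 2 → 5:04 AM UTC.
Add 1 hour and 42 minutes layover in Marquesas → 6:46 AM UTC.
Add 5 hours 47 minutes leg 3 → 12:33 PM UTC.
Sable Harbour is UTC+2:00, so local arrival = 12:33 PM + 2:00 = 2:33 PM on Aug 27.

2:33 PM on Aug 27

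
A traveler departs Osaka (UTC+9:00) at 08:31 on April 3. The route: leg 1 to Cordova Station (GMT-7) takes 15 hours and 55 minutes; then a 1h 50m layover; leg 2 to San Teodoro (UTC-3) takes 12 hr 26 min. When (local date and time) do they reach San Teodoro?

02:42 on April 4

Convert departure to UTC: 08:31 − 9:00 = 23:31 UTC on Apr 2.
Add 15 hours 55 minutes leg 1 → 15:26 UTC (Apr 3).
Add 1 hour and 50 minutes layover in Cordova Station → 17:16 UTC.
Add 12 hours 26 minutes leg 2 → 05:42 UTC (Apr 4).
San Teodoro is UTC−3:00, so local arrival = 05:42 − 3:00 = 02:42 on Apr 4.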